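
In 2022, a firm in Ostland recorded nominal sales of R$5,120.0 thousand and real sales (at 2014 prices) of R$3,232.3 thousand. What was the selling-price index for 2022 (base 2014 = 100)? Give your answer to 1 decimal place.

158.4

selling-price index = (Nominal / Real) × 100 = 5120.0 / 3232.3 × 100 = 158.40.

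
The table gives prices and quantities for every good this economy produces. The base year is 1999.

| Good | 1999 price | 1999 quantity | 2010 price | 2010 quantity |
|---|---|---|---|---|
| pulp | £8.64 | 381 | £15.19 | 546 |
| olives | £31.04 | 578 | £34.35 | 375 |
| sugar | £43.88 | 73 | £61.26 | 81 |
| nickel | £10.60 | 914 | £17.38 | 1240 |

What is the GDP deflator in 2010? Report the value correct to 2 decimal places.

144.27

Nominal GDP 2010 = 15.19·546 + 34.35·375 + 61.26·81 + 17.38·1240 = 47688.25.
Real GDP 2010 (at 1999 prices) = 8.64·546 + 31.04·375 + 43.88·81 + 10.60·1240 = 33055.72.
Deflator = Nominal/Real × 100 = 47688.25/33055.72 × 100 = 144.266.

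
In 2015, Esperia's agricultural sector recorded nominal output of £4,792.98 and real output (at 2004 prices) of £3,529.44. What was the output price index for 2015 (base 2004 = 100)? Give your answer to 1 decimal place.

135.8

output price index = (Nominal / Real) × 100 = 4792.98 / 3529.44 × 100 = 135.80.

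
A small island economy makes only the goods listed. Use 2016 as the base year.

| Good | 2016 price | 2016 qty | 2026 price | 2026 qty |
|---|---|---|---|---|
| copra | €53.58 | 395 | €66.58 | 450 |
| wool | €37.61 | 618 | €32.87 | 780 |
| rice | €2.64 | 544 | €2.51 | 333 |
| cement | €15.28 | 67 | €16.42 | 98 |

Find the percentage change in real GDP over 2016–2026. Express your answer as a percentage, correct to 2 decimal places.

Real GDP 2016 = Nominal GDP 2016 = 53.58·395 + 37.61·618 + 2.64·544 + 15.28·67 = 46867.00.
Real GDP 2026 (at 2016 prices) = 53.58·450 + 37.61·780 + 2.64·333 + 15.28·98 = 55823.36.
Real growth = 55823.36/46867.00 − 1 = 0.1911.

19.11%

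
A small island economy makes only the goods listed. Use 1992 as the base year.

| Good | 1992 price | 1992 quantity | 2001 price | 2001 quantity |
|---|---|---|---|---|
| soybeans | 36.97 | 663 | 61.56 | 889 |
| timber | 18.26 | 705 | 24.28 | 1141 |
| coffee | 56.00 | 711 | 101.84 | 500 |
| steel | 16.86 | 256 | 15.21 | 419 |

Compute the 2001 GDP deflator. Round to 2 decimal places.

157.41

Nominal GDP 2001 = 61.56·889 + 24.28·1141 + 101.84·500 + 15.21·419 = 139723.31.
Real GDP 2001 (at 1992 prices) = 36.97·889 + 18.26·1141 + 56.00·500 + 16.86·419 = 88765.33.
Deflator = Nominal/Real × 100 = 139723.31/88765.33 × 100 = 157.408.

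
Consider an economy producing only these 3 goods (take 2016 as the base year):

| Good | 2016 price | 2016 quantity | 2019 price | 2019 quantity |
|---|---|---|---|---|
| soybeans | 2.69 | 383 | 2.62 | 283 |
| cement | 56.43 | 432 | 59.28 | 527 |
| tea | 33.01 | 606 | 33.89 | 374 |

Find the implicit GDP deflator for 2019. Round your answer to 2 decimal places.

Nominal GDP 2019 = 2.62·283 + 59.28·527 + 33.89·374 = 44656.88.
Real GDP 2019 (at 2016 prices) = 2.69·283 + 56.43·527 + 33.01·374 = 42845.62.
Deflator = Nominal/Real × 100 = 44656.88/42845.62 × 100 = 104.227.

104.23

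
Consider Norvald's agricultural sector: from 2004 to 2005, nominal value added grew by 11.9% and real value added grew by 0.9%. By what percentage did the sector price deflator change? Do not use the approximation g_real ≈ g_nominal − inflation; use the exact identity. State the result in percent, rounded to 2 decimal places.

(1 + g_nom) = (1 + g_real)(1 + π), so π = 1.1190 / 1.0090 − 1 = 0.10902.

10.90%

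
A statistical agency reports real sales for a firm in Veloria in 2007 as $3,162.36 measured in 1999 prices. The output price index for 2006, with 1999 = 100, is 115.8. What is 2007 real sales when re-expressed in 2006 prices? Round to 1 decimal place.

Real sales in 2006 prices = Real sales in 1999 prices × (P_2006/P_1999) = 3162.36 × 1.158 = 3662.01.

$3,662.0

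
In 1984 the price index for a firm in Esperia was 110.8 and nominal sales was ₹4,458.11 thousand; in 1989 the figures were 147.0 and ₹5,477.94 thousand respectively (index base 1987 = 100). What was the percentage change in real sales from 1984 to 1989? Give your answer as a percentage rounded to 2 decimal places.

Deflate each year: 1984 → 4458.11/1.108 = 4023.56; 1989 → 5477.94/1.470 = 3726.49.
So real sales changed by 3726.49/4023.56 − 1 = -0.0738, i.e. -7.38%.

-7.38%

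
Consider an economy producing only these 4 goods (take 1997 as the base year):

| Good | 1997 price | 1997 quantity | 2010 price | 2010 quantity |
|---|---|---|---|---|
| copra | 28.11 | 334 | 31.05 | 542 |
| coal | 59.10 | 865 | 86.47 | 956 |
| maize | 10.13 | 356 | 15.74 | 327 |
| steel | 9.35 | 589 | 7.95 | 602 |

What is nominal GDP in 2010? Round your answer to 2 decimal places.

109427.30

Nominal GDP 2010 = Σ (p_2010 × q_2010) = 31.05·542 + 86.47·956 + 15.74·327 + 7.95·602 = 109427.30.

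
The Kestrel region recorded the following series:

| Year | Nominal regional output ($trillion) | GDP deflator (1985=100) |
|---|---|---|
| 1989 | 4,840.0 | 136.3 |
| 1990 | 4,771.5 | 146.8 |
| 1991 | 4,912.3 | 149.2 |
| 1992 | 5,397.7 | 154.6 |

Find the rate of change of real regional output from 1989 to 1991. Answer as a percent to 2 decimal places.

Real regional output 1989 = 4840.0/1.363 = 3550.99.
Real regional output 1991 = 4912.3/1.492 = 3292.43.
Change = 3292.43/3550.99 − 1 = -0.0728.

-7.28%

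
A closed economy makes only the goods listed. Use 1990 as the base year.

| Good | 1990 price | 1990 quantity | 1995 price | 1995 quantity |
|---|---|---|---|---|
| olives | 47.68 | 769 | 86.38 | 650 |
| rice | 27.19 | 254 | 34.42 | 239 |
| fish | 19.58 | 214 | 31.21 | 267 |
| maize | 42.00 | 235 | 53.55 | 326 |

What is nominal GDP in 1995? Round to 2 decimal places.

Nominal GDP 1995 = Σ (p_1995 × q_1995) = 86.38·650 + 34.42·239 + 31.21·267 + 53.55·326 = 90163.75.

90163.75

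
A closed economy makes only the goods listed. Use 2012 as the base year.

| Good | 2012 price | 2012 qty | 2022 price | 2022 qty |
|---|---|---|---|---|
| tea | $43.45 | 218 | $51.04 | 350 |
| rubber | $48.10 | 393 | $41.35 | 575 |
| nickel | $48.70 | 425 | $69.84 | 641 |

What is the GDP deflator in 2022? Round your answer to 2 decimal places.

Nominal GDP 2022 = 51.04·350 + 41.35·575 + 69.84·641 = 86407.69.
Real GDP 2022 (at 2012 prices) = 43.45·350 + 48.10·575 + 48.70·641 = 74081.70.
Deflator = Nominal/Real × 100 = 86407.69/74081.70 × 100 = 116.638.

116.64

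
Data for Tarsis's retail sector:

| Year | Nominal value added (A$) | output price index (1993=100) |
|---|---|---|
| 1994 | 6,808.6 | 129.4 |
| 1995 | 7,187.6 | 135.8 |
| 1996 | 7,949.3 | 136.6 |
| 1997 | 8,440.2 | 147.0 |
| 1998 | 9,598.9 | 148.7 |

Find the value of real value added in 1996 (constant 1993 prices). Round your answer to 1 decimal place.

A$5,819.4

Real value added 1996 = 7949.3 / 1.366 = 5819.40.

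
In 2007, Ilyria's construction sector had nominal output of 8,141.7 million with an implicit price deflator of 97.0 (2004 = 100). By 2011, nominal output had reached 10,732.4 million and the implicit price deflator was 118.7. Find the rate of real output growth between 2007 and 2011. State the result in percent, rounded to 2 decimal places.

7.72%

Real output 2007 = 8141.7 / 0.970 = 8393.51.
Real output 2011 = 10732.4 / 1.187 = 9041.62.
Real growth = 9041.62 / 8393.51 − 1 = 0.0772.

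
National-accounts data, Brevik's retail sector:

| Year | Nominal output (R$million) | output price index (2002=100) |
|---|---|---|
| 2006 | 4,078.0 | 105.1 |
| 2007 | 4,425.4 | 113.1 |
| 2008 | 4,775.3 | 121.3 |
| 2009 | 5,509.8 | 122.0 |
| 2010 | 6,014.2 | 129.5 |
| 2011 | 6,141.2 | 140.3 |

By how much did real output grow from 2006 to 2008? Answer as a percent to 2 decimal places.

1.46%

Real output 2006 = 4078.0/1.051 = 3880.11.
Real output 2008 = 4775.3/1.213 = 3936.77.
Change = 3936.77/3880.11 − 1 = 0.0146.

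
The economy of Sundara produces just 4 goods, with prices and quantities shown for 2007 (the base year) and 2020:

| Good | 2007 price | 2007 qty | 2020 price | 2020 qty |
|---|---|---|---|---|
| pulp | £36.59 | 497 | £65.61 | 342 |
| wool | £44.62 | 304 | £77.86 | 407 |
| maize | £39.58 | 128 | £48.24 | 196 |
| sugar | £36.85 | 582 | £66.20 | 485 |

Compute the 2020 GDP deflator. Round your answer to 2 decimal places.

169.95

Nominal GDP 2020 = 65.61·342 + 77.86·407 + 48.24·196 + 66.20·485 = 95689.68.
Real GDP 2020 (at 2007 prices) = 36.59·342 + 44.62·407 + 39.58·196 + 36.85·485 = 56304.05.
Deflator = Nominal/Real × 100 = 95689.68/56304.05 × 100 = 169.952.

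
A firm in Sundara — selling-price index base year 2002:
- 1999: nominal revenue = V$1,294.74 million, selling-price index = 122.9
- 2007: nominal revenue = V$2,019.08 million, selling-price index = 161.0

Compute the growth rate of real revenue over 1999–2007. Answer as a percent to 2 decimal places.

Real revenue 1999 = 1294.74 / 1.229 = 1053.49.
Real revenue 2007 = 2019.08 / 1.610 = 1254.09.
Real growth = 1254.09 / 1053.49 − 1 = 0.1904.

19.04%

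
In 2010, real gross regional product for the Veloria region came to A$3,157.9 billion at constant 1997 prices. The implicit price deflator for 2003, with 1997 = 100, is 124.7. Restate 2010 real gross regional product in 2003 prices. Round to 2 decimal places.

A$3,937.90 billion

Real gross regional product in 2003 prices = Real gross regional product in 1997 prices × (P_2003/P_1997) = 3157.9 × 1.247 = 3937.90.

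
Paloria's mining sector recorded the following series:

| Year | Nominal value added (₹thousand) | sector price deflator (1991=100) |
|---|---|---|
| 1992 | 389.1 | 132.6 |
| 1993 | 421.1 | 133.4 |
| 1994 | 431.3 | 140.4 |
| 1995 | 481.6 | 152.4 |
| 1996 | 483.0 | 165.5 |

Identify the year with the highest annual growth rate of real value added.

1993

1993: real = 421.1/1.334 = 315.67; growth vs 1992 (293.44) = 7.58%.
1994: real = 431.3/1.404 = 307.19; growth vs 1993 (315.67) = -2.69%.
1995: real = 481.6/1.524 = 316.01; growth vs 1994 (307.19) = 2.87%.
1996: real = 483.0/1.655 = 291.84; growth vs 1995 (316.01) = -7.65%.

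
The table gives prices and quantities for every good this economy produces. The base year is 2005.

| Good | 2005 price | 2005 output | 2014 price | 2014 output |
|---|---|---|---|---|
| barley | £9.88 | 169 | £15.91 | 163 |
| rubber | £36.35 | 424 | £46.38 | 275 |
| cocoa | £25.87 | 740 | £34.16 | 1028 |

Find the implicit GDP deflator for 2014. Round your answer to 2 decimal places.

132.10

Nominal GDP 2014 = 15.91·163 + 46.38·275 + 34.16·1028 = 50464.31.
Real GDP 2014 (at 2005 prices) = 9.88·163 + 36.35·275 + 25.87·1028 = 38201.05.
Deflator = Nominal/Real × 100 = 50464.31/38201.05 × 100 = 132.102.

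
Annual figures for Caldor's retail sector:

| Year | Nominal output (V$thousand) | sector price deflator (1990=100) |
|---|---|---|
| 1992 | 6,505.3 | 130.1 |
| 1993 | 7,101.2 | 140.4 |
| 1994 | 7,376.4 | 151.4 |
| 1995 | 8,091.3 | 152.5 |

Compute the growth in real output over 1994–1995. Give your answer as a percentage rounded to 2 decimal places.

8.90%

Real output 1994 = 7376.4/1.514 = 4872.13.
Real output 1995 = 8091.3/1.525 = 5305.77.
Change = 5305.77/4872.13 − 1 = 0.0890.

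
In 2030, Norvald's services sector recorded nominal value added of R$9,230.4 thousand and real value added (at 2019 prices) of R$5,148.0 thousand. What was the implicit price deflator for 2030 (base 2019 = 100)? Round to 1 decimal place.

179.3

implicit price deflator = (Nominal / Real) × 100 = 9230.4 / 5148.0 × 100 = 179.30.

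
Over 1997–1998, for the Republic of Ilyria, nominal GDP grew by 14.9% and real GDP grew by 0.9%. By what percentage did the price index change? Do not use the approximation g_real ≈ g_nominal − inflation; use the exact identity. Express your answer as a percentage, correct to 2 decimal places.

(1 + g_nom) = (1 + g_real)(1 + π), so π = 1.1490 / 1.0090 − 1 = 0.13875.

13.88%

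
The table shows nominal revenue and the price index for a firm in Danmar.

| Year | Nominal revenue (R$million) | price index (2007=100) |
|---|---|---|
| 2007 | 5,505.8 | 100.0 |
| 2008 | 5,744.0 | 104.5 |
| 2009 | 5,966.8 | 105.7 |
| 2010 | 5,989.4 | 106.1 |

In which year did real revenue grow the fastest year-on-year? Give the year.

2009

2008: real = 5744.0/1.045 = 5496.65; growth vs 2007 (5505.80) = -0.17%.
2009: real = 5966.8/1.057 = 5645.03; growth vs 2008 (5496.65) = 2.70%.
2010: real = 5989.4/1.061 = 5645.05; growth vs 2009 (5645.03) = 0.00%.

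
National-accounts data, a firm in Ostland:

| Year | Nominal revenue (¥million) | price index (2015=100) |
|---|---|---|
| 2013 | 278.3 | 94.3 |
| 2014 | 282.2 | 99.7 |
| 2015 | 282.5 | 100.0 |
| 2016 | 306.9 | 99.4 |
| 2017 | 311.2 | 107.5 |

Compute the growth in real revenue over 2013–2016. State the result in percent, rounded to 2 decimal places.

Real revenue 2013 = 278.3/0.943 = 295.12.
Real revenue 2016 = 306.9/0.994 = 308.75.
Change = 308.75/295.12 − 1 = 0.0462.

4.62%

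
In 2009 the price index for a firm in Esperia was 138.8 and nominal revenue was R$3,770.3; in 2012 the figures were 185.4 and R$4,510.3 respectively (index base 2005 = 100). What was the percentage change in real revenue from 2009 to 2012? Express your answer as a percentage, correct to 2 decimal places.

-10.44%

Deflate each year: 2009 → 3770.3/1.388 = 2716.35; 2012 → 4510.3/1.854 = 2432.74.
So real revenue changed by 2432.74/2716.35 − 1 = -0.1044, i.e. -10.44%.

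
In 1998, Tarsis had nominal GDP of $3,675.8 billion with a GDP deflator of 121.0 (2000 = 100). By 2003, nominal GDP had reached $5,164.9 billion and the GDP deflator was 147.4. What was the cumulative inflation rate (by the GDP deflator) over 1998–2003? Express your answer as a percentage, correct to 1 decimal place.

Price-level change = 147.4 / 121.0 − 1 = 0.2182.

21.8%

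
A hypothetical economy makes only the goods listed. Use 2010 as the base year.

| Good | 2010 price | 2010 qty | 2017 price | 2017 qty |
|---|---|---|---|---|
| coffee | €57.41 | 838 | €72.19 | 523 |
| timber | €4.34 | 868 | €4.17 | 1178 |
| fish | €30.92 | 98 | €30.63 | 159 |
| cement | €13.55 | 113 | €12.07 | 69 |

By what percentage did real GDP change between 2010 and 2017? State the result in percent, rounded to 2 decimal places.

-27.37%

Real GDP 2010 = Nominal GDP 2010 = 57.41·838 + 4.34·868 + 30.92·98 + 13.55·113 = 56438.01.
Real GDP 2017 (at 2010 prices) = 57.41·523 + 4.34·1178 + 30.92·159 + 13.55·69 = 40989.18.
Real growth = 40989.18/56438.01 − 1 = -0.2737.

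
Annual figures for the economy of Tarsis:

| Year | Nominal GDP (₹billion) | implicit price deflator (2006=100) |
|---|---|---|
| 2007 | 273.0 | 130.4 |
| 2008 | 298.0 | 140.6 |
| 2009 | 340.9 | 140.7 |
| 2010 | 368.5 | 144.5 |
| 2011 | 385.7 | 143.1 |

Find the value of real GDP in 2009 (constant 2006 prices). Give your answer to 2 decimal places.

Real GDP 2009 = 340.9 / 1.407 = 242.29.

₹242.29 billion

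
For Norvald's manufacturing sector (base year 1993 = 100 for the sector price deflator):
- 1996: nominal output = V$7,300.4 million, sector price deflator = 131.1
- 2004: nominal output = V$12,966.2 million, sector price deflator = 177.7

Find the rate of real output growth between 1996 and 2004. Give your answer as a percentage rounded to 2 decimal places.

Real output 1996 = 7300.4 / 1.311 = 5568.57.
Real output 2004 = 12966.2 / 1.777 = 7296.68.
Real growth = 7296.68 / 5568.57 − 1 = 0.3103.

31.03%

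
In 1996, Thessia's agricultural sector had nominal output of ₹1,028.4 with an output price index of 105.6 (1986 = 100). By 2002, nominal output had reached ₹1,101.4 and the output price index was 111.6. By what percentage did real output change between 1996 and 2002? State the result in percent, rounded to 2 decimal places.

Real output 1996 = 1028.4 / 1.056 = 973.86.
Real output 2002 = 1101.4 / 1.116 = 986.92.
Real growth = 986.92 / 973.86 − 1 = 0.0134.

1.34%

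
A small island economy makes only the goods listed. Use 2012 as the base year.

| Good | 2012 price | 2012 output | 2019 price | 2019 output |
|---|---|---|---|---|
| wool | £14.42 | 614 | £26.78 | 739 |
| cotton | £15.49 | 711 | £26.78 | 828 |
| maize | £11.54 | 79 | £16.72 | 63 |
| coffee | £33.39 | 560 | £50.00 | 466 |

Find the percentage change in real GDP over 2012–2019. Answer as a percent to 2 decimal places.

0.74%

Real GDP 2012 = Nominal GDP 2012 = 14.42·614 + 15.49·711 + 11.54·79 + 33.39·560 = 39477.33.
Real GDP 2019 (at 2012 prices) = 14.42·739 + 15.49·828 + 11.54·63 + 33.39·466 = 39768.86.
Real growth = 39768.86/39477.33 − 1 = 0.0074.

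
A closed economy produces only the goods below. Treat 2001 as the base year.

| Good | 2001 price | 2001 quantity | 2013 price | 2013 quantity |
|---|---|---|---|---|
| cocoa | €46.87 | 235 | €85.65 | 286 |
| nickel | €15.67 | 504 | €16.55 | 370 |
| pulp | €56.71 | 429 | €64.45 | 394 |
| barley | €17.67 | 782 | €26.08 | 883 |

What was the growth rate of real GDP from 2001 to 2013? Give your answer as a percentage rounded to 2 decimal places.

0.16%

Real GDP 2001 = Nominal GDP 2001 = 46.87·235 + 15.67·504 + 56.71·429 + 17.67·782 = 57058.66.
Real GDP 2013 (at 2001 prices) = 46.87·286 + 15.67·370 + 56.71·394 + 17.67·883 = 57149.07.
Real growth = 57149.07/57058.66 − 1 = 0.0016.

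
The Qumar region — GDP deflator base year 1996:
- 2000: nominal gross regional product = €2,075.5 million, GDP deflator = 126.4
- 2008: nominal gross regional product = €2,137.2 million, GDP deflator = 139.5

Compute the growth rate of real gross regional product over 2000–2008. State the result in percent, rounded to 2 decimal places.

Real gross regional product 2000 = 2075.5 / 1.264 = 1642.01.
Real gross regional product 2008 = 2137.2 / 1.395 = 1532.04.
Real growth = 1532.04 / 1642.01 − 1 = -0.0670.

-6.70%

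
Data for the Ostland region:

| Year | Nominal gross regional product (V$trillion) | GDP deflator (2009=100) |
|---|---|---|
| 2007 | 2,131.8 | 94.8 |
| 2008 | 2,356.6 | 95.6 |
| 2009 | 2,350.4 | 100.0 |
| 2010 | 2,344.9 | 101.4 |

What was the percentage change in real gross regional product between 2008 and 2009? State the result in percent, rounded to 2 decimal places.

-4.65%

Real gross regional product 2008 = 2356.6/0.956 = 2465.06.
Real gross regional product 2009 = 2350.4/1.000 = 2350.40.
Change = 2350.40/2465.06 − 1 = -0.0465.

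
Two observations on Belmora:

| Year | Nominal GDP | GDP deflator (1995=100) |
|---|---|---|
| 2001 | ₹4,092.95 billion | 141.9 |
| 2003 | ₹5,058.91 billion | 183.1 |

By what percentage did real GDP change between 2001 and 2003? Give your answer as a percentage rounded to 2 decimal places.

-4.21%

Real GDP 2001 = 4092.95 / 1.419 = 2884.39.
Real GDP 2003 = 5058.91 / 1.831 = 2762.92.
Real growth = 2762.92 / 2884.39 − 1 = -0.0421.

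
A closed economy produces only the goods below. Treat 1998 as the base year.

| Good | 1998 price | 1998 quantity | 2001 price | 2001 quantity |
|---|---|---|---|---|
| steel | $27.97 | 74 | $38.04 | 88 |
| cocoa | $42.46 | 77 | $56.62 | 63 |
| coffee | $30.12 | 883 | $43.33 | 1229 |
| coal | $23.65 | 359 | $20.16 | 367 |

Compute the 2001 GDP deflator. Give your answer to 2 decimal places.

Nominal GDP 2001 = 38.04·88 + 56.62·63 + 43.33·1229 + 20.16·367 = 67565.87.
Real GDP 2001 (at 1998 prices) = 27.97·88 + 42.46·63 + 30.12·1229 + 23.65·367 = 50833.37.
Deflator = Nominal/Real × 100 = 67565.87/50833.37 × 100 = 132.916.

132.92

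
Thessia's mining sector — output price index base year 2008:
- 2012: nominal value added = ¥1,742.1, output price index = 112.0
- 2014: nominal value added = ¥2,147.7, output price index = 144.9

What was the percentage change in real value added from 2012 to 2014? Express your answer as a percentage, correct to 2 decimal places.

-4.71%

Real value added 2012 = 1742.1 / 1.120 = 1555.45.
Real value added 2014 = 2147.7 / 1.449 = 1482.19.
Real growth = 1482.19 / 1555.45 − 1 = -0.0471.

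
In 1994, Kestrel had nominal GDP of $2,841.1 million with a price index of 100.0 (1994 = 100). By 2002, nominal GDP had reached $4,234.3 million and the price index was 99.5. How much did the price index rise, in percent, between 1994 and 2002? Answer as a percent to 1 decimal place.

-0.5%

Price-level change = 99.5 / 100.0 − 1 = -0.0050.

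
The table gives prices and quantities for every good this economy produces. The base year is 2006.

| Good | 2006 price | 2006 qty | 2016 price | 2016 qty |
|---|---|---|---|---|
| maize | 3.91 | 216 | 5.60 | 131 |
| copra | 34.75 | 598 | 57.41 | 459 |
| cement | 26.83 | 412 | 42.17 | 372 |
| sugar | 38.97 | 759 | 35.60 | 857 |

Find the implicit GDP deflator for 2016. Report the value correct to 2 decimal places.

Nominal GDP 2016 = 5.60·131 + 57.41·459 + 42.17·372 + 35.60·857 = 73281.23.
Real GDP 2016 (at 2006 prices) = 3.91·131 + 34.75·459 + 26.83·372 + 38.97·857 = 59840.51.
Deflator = Nominal/Real × 100 = 73281.23/59840.51 × 100 = 122.461.

122.46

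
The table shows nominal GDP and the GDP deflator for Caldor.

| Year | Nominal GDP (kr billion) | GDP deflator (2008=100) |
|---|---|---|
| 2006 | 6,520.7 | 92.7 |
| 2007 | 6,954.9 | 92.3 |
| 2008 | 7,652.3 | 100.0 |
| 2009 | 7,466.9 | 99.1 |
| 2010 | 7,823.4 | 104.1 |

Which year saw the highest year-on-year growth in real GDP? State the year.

2007: real = 6954.9/0.923 = 7535.10; growth vs 2006 (7034.20) = 7.12%.
2008: real = 7652.3/1.000 = 7652.30; growth vs 2007 (7535.10) = 1.56%.
2009: real = 7466.9/0.991 = 7534.71; growth vs 2008 (7652.30) = -1.54%.
2010: real = 7823.4/1.041 = 7515.27; growth vs 2009 (7534.71) = -0.26%.

2007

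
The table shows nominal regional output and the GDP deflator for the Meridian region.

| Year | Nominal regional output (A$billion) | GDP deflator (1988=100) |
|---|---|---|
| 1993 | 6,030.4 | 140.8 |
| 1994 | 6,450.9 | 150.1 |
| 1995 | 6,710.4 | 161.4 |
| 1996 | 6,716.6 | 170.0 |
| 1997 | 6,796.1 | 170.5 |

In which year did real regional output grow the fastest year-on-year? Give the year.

1997

1994: real = 6450.9/1.501 = 4297.73; growth vs 1993 (4282.95) = 0.35%.
1995: real = 6710.4/1.614 = 4157.62; growth vs 1994 (4297.73) = -3.26%.
1996: real = 6716.6/1.700 = 3950.94; growth vs 1995 (4157.62) = -4.97%.
1997: real = 6796.1/1.705 = 3985.98; growth vs 1996 (3950.94) = 0.89%.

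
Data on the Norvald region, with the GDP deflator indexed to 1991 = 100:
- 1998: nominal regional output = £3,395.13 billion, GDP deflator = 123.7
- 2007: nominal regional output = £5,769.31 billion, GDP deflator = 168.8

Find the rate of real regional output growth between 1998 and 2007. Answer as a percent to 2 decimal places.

24.53%

Real regional output 1998 = 3395.13 / 1.237 = 2744.65.
Real regional output 2007 = 5769.31 / 1.688 = 3417.84.
Real growth = 3417.84 / 2744.65 − 1 = 0.2453.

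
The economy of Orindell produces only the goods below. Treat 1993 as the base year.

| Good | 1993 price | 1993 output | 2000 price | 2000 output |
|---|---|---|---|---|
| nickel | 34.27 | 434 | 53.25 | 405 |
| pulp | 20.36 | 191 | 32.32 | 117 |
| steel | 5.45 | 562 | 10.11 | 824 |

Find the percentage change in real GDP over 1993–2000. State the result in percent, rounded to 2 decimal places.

-4.91%

Real GDP 1993 = Nominal GDP 1993 = 34.27·434 + 20.36·191 + 5.45·562 = 21824.84.
Real GDP 2000 (at 1993 prices) = 34.27·405 + 20.36·117 + 5.45·824 = 20752.27.
Real growth = 20752.27/21824.84 − 1 = -0.0491.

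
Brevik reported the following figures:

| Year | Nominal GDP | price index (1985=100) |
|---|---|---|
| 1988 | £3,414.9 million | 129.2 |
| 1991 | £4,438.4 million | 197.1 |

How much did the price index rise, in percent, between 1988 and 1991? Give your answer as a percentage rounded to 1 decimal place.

Price-level change = 197.1 / 129.2 − 1 = 0.5255.

52.6%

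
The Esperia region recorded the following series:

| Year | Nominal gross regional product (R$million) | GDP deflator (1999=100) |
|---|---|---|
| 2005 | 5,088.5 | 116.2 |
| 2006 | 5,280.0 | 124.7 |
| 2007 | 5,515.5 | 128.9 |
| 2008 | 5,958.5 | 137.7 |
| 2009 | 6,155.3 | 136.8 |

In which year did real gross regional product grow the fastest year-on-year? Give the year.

2006: real = 5280.0/1.247 = 4234.16; growth vs 2005 (4379.09) = -3.31%.
2007: real = 5515.5/1.289 = 4278.90; growth vs 2006 (4234.16) = 1.06%.
2008: real = 5958.5/1.377 = 4327.16; growth vs 2007 (4278.90) = 1.13%.
2009: real = 6155.3/1.368 = 4499.49; growth vs 2008 (4327.16) = 3.98%.

2009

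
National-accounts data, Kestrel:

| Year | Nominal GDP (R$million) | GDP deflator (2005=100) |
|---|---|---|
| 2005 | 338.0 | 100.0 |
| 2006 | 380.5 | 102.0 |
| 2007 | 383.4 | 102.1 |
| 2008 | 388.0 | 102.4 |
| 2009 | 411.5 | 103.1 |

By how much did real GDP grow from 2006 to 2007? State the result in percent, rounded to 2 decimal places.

Real GDP 2006 = 380.5/1.020 = 373.04.
Real GDP 2007 = 383.4/1.021 = 375.51.
Change = 375.51/373.04 − 1 = 0.0066.

0.66%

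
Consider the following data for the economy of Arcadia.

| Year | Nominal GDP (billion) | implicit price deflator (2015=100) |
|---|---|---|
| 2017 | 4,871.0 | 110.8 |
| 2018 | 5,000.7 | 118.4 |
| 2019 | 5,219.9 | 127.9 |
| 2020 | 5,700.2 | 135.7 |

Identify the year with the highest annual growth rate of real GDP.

2018: real = 5000.7/1.184 = 4223.56; growth vs 2017 (4396.21) = -3.93%.
2019: real = 5219.9/1.279 = 4081.24; growth vs 2018 (4223.56) = -3.37%.
2020: real = 5700.2/1.357 = 4200.59; growth vs 2019 (4081.24) = 2.92%.

2020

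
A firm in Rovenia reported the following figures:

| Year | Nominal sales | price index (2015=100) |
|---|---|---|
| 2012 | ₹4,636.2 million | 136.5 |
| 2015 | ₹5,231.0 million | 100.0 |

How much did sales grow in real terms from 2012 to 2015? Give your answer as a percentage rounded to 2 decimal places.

54.01%

Deflate each year: 2012 → 4636.2/1.365 = 3396.48; 2015 → 5231.0/1.000 = 5231.00.
So real sales changed by 5231.00/3396.48 − 1 = 0.5401, i.e. 54.01%.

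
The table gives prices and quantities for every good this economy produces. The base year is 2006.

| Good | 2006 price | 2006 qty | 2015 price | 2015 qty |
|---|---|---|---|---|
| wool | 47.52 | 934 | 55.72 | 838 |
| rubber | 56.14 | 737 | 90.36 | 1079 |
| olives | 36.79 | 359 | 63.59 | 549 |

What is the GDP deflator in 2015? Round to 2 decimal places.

148.52

Nominal GDP 2015 = 55.72·838 + 90.36·1079 + 63.59·549 = 179102.71.
Real GDP 2015 (at 2006 prices) = 47.52·838 + 56.14·1079 + 36.79·549 = 120594.53.
Deflator = Nominal/Real × 100 = 179102.71/120594.53 × 100 = 148.516.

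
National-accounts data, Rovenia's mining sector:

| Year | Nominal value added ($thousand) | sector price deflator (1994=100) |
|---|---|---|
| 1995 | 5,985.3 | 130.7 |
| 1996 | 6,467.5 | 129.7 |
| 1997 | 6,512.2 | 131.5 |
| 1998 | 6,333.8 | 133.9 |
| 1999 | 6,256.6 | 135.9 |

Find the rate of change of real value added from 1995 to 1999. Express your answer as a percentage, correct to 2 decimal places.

Real value added 1995 = 5985.3/1.307 = 4579.42.
Real value added 1999 = 6256.6/1.359 = 4603.83.
Change = 4603.83/4579.42 − 1 = 0.0053.

0.53%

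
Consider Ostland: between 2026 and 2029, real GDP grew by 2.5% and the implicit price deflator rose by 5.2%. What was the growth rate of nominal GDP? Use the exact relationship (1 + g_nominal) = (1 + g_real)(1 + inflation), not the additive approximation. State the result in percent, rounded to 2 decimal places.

7.83%

(1 + g_nom) = (1 + g_real)(1 + π) = 1.0250 × 1.0520 = 1.07830.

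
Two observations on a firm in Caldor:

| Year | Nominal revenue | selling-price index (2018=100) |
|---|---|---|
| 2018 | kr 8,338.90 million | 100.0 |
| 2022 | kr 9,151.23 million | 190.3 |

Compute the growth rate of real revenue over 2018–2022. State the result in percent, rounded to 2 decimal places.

-42.33%

Deflate each year: 2018 → 8338.90/1.000 = 8338.90; 2022 → 9151.23/1.903 = 4808.84.
So real revenue changed by 4808.84/8338.90 − 1 = -0.4233, i.e. -42.33%.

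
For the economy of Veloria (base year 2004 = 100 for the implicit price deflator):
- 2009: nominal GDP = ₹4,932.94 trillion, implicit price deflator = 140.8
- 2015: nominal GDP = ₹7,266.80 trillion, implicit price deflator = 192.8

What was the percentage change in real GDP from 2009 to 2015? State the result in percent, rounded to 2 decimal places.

Deflate each year: 2009 → 4932.94/1.408 = 3503.51; 2015 → 7266.80/1.928 = 3769.09.
So real GDP changed by 3769.09/3503.51 − 1 = 0.0758, i.e. 7.58%.

7.58%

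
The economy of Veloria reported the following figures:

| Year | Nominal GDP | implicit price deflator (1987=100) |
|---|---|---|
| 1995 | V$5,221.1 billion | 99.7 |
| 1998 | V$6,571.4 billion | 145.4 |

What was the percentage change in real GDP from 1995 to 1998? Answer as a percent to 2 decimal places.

-13.70%

Deflate each year: 1995 → 5221.1/0.997 = 5236.81; 1998 → 6571.4/1.454 = 4519.53.
So real GDP changed by 4519.53/5236.81 − 1 = -0.1370, i.e. -13.70%.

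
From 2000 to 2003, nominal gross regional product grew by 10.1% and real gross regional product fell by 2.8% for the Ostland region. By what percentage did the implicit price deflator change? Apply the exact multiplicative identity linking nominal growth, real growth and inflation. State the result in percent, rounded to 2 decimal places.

13.27%

(1 + g_nom) = (1 + g_real)(1 + π), so π = 1.1010 / 0.9720 − 1 = 0.13272.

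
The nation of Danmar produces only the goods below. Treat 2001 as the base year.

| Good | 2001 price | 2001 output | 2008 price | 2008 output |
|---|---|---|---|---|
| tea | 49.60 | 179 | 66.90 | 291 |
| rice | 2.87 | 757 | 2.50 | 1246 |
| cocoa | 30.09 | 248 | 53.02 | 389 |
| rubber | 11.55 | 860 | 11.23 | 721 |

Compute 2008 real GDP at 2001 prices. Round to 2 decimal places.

Real GDP 2008 = Σ (p_2001 × q_2008) = 49.60·291 + 2.87·1246 + 30.09·389 + 11.55·721 = 38042.18.

38042.18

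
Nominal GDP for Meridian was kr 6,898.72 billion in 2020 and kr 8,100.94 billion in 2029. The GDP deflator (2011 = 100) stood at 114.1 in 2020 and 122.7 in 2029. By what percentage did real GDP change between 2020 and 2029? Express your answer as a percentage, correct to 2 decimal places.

9.20%

Deflate each year: 2020 → 6898.72/1.141 = 6046.21; 2029 → 8100.94/1.227 = 6602.23.
So real GDP changed by 6602.23/6046.21 − 1 = 0.0920, i.e. 9.20%.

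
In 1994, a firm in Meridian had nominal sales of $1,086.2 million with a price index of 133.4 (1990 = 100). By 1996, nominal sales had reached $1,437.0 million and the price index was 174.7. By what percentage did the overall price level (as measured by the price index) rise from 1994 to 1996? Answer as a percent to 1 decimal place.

31.0%

Price-level change = 174.7 / 133.4 − 1 = 0.3096.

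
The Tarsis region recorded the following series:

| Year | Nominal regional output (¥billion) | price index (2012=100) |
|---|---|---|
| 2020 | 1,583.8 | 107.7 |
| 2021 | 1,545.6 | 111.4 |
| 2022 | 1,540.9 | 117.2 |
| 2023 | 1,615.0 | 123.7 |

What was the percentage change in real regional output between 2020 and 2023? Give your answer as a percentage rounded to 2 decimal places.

Real regional output 2020 = 1583.8/1.077 = 1470.57.
Real regional output 2023 = 1615.0/1.237 = 1305.58.
Change = 1305.58/1470.57 − 1 = -0.1122.

-11.22%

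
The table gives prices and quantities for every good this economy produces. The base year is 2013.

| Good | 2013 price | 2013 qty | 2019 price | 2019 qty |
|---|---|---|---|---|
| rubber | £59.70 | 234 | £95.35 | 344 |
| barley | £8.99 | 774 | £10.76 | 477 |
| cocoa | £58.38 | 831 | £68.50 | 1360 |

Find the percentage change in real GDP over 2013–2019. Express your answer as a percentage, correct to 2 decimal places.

Real GDP 2013 = Nominal GDP 2013 = 59.70·234 + 8.99·774 + 58.38·831 = 69441.84.
Real GDP 2019 (at 2013 prices) = 59.70·344 + 8.99·477 + 58.38·1360 = 104221.83.
Real growth = 104221.83/69441.84 − 1 = 0.5009.

50.09%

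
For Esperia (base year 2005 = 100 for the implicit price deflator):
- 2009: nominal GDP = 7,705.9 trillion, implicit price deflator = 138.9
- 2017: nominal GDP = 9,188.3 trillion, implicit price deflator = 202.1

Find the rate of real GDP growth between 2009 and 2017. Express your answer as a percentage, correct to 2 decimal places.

Deflate each year: 2009 → 7705.9/1.389 = 5547.80; 2017 → 9188.3/2.021 = 4546.41.
So real GDP changed by 4546.41/5547.80 − 1 = -0.1805, i.e. -18.05%.

-18.05%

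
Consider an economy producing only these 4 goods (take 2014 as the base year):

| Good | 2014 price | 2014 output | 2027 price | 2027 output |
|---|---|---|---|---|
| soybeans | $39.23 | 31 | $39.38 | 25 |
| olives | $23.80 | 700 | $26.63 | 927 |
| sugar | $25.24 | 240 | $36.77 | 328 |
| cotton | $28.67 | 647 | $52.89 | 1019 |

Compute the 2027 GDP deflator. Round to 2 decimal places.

151.36

Nominal GDP 2027 = 39.38·25 + 26.63·927 + 36.77·328 + 52.89·1019 = 91625.98.
Real GDP 2027 (at 2014 prices) = 39.23·25 + 23.80·927 + 25.24·328 + 28.67·1019 = 60536.80.
Deflator = Nominal/Real × 100 = 91625.98/60536.80 × 100 = 151.356.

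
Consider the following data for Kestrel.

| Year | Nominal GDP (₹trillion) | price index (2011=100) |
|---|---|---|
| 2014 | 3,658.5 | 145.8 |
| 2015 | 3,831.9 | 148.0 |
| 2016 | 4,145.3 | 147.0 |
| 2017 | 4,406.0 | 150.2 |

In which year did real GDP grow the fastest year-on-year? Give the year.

2015: real = 3831.9/1.480 = 2589.12; growth vs 2014 (2509.26) = 3.18%.
2016: real = 4145.3/1.470 = 2819.93; growth vs 2015 (2589.12) = 8.91%.
2017: real = 4406.0/1.502 = 2933.42; growth vs 2016 (2819.93) = 4.02%.

2016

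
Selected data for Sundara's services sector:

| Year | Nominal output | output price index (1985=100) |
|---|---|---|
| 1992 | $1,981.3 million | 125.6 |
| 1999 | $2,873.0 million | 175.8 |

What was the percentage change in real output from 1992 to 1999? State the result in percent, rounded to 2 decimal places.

Real output 1992 = 1981.3 / 1.256 = 1577.47.
Real output 1999 = 2873.0 / 1.758 = 1634.24.
Real growth = 1634.24 / 1577.47 − 1 = 0.0360.

3.60%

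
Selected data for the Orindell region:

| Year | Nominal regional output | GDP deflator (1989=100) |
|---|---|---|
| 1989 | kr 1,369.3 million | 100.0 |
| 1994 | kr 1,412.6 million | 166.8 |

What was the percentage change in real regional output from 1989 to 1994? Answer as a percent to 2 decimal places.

-38.15%

Real regional output 1989 = 1369.3 / 1.000 = 1369.30.
Real regional output 1994 = 1412.6 / 1.668 = 846.88.
Real growth = 846.88 / 1369.30 − 1 = -0.3815.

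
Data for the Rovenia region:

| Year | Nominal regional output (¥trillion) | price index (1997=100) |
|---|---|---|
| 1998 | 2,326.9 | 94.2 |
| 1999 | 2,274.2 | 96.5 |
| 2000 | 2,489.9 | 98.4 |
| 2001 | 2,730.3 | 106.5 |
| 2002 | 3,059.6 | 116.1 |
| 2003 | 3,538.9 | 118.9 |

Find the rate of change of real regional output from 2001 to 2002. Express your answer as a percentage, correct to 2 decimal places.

Real regional output 2001 = 2730.3/1.065 = 2563.66.
Real regional output 2002 = 3059.6/1.161 = 2635.31.
Change = 2635.31/2563.66 − 1 = 0.0279.

2.79%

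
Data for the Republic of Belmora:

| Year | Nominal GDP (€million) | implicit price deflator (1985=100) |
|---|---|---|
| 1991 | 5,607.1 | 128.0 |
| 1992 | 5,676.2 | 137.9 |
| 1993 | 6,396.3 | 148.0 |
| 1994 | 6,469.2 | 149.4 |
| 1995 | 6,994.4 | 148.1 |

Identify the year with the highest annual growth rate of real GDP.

1992: real = 5676.2/1.379 = 4116.17; growth vs 1991 (4380.55) = -6.04%.
1993: real = 6396.3/1.480 = 4321.82; growth vs 1992 (4116.17) = 5.00%.
1994: real = 6469.2/1.494 = 4330.12; growth vs 1993 (4321.82) = 0.19%.
1995: real = 6994.4/1.481 = 4722.75; growth vs 1994 (4330.12) = 9.07%.

1995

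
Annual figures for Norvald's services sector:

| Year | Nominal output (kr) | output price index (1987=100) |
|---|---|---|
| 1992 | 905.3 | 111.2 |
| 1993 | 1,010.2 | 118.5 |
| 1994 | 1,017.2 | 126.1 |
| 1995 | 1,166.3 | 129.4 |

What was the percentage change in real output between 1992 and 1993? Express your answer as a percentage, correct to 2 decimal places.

4.71%

Real output 1992 = 905.3/1.112 = 814.12.
Real output 1993 = 1010.2/1.185 = 852.49.
Change = 852.49/814.12 − 1 = 0.0471.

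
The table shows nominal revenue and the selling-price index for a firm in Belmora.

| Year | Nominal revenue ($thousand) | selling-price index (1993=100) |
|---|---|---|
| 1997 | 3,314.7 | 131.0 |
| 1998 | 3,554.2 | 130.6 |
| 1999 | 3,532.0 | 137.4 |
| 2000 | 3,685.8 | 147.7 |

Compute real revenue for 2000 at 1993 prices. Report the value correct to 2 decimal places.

Real revenue 2000 = 3685.8 / 1.477 = 2495.46.

$2,495.46 thousand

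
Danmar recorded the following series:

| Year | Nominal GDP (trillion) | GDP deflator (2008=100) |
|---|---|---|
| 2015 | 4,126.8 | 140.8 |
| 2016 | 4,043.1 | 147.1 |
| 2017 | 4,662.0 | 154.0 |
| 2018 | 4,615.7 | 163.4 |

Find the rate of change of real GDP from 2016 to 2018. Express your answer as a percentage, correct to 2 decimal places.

2.77%

Real GDP 2016 = 4043.1/1.471 = 2748.54.
Real GDP 2018 = 4615.7/1.634 = 2824.79.
Change = 2824.79/2748.54 − 1 = 0.0277.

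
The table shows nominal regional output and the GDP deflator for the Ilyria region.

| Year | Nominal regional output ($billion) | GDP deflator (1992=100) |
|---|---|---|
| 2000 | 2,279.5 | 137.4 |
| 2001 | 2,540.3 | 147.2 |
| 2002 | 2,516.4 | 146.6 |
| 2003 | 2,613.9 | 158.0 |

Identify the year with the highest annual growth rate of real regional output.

2001

2001: real = 2540.3/1.472 = 1725.75; growth vs 2000 (1659.02) = 4.02%.
2002: real = 2516.4/1.466 = 1716.51; growth vs 2001 (1725.75) = -0.54%.
2003: real = 2613.9/1.580 = 1654.37; growth vs 2002 (1716.51) = -3.62%.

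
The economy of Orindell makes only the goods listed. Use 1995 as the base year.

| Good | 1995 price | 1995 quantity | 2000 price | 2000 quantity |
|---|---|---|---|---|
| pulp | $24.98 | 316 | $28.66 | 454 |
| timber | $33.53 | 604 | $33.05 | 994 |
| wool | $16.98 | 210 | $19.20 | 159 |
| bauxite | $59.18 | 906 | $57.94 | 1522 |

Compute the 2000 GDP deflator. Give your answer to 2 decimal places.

Nominal GDP 2000 = 28.66·454 + 33.05·994 + 19.20·159 + 57.94·1522 = 137100.82.
Real GDP 2000 (at 1995 prices) = 24.98·454 + 33.53·994 + 16.98·159 + 59.18·1522 = 137441.52.
Deflator = Nominal/Real × 100 = 137100.82/137441.52 × 100 = 99.752.

99.75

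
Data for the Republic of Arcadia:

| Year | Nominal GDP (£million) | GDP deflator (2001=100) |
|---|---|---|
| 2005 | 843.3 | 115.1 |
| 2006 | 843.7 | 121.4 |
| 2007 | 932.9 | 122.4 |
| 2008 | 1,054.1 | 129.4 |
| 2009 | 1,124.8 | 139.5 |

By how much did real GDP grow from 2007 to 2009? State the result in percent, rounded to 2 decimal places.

Real GDP 2007 = 932.9/1.224 = 762.17.
Real GDP 2009 = 1124.8/1.395 = 806.31.
Change = 806.31/762.17 − 1 = 0.0579.

5.79%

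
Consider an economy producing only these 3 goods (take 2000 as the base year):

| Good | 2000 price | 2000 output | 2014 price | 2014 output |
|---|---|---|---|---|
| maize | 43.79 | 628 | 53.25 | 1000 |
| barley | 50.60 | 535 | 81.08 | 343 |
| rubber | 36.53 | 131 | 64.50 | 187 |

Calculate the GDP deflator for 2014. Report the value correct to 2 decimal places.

Nominal GDP 2014 = 53.25·1000 + 81.08·343 + 64.50·187 = 93121.94.
Real GDP 2014 (at 2000 prices) = 43.79·1000 + 50.60·343 + 36.53·187 = 67976.91.
Deflator = Nominal/Real × 100 = 93121.94/67976.91 × 100 = 136.991.

136.99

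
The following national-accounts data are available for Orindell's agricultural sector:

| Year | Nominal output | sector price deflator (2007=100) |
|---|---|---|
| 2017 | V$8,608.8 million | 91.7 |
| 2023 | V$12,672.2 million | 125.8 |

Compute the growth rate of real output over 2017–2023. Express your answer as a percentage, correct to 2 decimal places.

7.30%

Real output 2017 = 8608.8 / 0.917 = 9388.00.
Real output 2023 = 12672.2 / 1.258 = 10073.29.
Real growth = 10073.29 / 9388.00 − 1 = 0.0730.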